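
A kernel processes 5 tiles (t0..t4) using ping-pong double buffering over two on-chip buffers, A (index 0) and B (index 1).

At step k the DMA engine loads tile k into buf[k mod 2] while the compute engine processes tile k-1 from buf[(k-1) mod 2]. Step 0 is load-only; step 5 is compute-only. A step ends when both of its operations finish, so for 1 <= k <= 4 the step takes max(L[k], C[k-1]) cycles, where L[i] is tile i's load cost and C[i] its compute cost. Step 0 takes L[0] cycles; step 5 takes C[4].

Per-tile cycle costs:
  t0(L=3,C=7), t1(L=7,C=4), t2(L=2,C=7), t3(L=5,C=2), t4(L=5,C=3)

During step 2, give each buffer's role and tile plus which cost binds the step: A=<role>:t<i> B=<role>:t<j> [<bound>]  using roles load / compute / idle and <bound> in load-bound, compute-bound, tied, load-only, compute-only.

step 0: L[0]=3 → dur=3, Σ=3 | A=load:t0 B=idle [load-only]
step 1: L[1]=7 C[0]=7 → dur=7, Σ=10 | A=compute:t0 B=load:t1 [tied]
step 2: L[2]=2 C[1]=4 → dur=4, Σ=14 | A=load:t2 B=compute:t1 [compute-bound]
step 3: L[3]=5 C[2]=7 → dur=7, Σ=21 | A=compute:t2 B=load:t3 [compute-bound]
step 4: L[4]=5 C[3]=2 → dur=5, Σ=26 | A=load:t4 B=compute:t3 [load-bound]
step 5: C[4]=3 → dur=3, Σ=29 | A=compute:t4 B=idle [compute-only]

step 2: A=load:t2 B=compute:t1 [compute-bound]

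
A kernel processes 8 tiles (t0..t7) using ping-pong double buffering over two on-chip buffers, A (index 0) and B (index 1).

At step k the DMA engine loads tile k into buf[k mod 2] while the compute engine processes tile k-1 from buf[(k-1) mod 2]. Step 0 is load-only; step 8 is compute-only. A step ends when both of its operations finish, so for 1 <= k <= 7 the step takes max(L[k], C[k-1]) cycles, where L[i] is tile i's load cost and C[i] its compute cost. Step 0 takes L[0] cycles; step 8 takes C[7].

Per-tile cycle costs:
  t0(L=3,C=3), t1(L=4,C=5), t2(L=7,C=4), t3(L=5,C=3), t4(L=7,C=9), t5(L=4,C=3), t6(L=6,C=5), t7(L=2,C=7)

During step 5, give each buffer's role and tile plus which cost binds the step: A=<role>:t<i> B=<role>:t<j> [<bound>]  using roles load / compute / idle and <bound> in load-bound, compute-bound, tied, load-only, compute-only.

step 5: A=compute:t4 B=load:t5 [compute-bound]

k=0 load=t0/3c comp=- wait=3 total=3
k=1 load=t1/4c comp=t0/3c wait=4 total=7
k=2 load=t2/7c comp=t1/5c wait=7 total=14
k=3 load=t3/5c comp=t2/4c wait=5 total=19
k=4 load=t4/7c comp=t3/3c wait=7 total=26
k=5 load=t5/4c comp=t4/9c wait=9 total=35
k=6 load=t6/6c comp=t5/3c wait=6 total=41
k=7 load=t7/2c comp=t6/5c wait=5 total=46
k=8 load=- comp=t7/7c wait=7 total=53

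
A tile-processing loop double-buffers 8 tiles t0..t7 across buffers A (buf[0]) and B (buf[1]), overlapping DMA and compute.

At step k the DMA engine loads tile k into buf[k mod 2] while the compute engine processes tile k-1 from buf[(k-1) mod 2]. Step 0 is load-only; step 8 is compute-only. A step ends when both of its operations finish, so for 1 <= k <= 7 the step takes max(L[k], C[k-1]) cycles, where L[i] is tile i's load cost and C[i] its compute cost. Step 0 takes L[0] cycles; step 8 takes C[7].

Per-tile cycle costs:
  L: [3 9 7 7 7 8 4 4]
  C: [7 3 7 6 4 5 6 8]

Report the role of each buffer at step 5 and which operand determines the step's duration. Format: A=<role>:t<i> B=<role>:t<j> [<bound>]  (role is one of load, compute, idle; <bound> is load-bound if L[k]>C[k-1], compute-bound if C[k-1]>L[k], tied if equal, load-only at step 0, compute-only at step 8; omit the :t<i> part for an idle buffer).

step 5: A=compute:t4 B=load:t5 [load-bound]

  0. 3=3c; end=3; A:t0 B:-
  1. max(9,7)=9c; end=12; A:t0 B:t1
  2. max(7,3)=7c; end=19; A:t2 B:t1
  3. max(7,7)=7c; end=26; A:t2 B:t3
  4. max(7,6)=7c; end=33; A:t4 B:t3
  5. max(8,4)=8c; end=41; A:t4 B:t5
  6. max(4,5)=5c; end=46; A:t6 B:t5
  7. max(4,6)=6c; end=52; A:t6 B:t7
  8. 8=8c; end=60; A:t6 B:t7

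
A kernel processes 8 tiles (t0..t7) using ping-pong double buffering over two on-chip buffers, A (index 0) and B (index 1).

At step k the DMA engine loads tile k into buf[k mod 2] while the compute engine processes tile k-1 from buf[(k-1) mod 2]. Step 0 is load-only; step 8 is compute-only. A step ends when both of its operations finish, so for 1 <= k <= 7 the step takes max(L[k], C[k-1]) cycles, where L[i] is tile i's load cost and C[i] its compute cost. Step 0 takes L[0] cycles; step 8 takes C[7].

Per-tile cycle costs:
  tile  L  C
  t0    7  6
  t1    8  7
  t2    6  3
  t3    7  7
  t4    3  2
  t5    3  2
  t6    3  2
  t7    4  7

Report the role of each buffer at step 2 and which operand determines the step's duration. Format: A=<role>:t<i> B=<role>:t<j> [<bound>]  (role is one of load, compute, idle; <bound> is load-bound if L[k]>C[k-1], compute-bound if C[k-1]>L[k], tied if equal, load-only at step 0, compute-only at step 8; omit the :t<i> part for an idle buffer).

k=0 load=t0/7c comp=- wait=7 total=7
k=1 load=t1/8c comp=t0/6c wait=8 total=15
k=2 load=t2/6c comp=t1/7c wait=7 total=22
k=3 load=t3/7c comp=t2/3c wait=7 total=29
k=4 load=t4/3c comp=t3/7c wait=7 total=36
k=5 load=t5/3c comp=t4/2c wait=3 total=39
k=6 load=t6/3c comp=t5/2c wait=3 total=42
k=7 load=t7/4c comp=t6/2c wait=4 total=46
k=8 load=- comp=t7/7c wait=7 total=53

step 2: A=load:t2 B=compute:t1 [compute-bound]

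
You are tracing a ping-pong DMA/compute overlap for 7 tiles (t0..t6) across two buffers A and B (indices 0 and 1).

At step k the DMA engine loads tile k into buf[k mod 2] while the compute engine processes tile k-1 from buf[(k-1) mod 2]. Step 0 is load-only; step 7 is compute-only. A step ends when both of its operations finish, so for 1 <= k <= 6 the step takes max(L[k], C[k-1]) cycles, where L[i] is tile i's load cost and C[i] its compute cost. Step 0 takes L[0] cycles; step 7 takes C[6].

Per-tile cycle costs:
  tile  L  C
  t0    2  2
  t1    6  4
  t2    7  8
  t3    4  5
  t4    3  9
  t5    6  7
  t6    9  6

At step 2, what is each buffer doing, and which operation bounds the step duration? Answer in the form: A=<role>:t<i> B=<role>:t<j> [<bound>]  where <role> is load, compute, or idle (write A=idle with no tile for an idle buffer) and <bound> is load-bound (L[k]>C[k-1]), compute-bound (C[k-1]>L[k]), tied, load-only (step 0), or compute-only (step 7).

[0] DMA t0→A (2c) ∥ CU idle ⇒ 2c, clock 2
[1] DMA t1→B (6c) ∥ CU A:t0 (2c) ⇒ 6c, clock 8
[2] DMA t2→A (7c) ∥ CU B:t1 (4c) ⇒ 7c, clock 15
[3] DMA t3→B (4c) ∥ CU A:t2 (8c) ⇒ 8c, clock 23
[4] DMA t4→A (3c) ∥ CU B:t3 (5c) ⇒ 5c, clock 28
[5] DMA t5→B (6c) ∥ CU A:t4 (9c) ⇒ 9c, clock 37
[6] DMA t6→A (9c) ∥ CU B:t5 (7c) ⇒ 9c, clock 46
[7] DMA idle ∥ CU A:t6 (6c) ⇒ 6c, clock 52

step 2: A=load:t2 B=compute:t1 [load-bound]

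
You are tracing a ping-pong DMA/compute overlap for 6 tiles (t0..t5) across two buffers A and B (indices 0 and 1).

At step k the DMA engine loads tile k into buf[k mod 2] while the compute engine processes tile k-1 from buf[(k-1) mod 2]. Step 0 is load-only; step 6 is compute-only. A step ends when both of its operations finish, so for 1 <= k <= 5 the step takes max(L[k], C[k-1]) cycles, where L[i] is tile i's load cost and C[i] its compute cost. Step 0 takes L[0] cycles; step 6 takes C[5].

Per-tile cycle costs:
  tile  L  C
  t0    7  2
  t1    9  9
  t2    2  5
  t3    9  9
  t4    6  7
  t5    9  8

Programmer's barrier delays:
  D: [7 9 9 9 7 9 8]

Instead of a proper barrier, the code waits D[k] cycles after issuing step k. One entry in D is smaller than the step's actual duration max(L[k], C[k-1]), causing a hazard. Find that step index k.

step 0: need L[0]=7 = 7; D[0]=7 ok
step 1: need max(L[1]=9,C[0]=2) = 9; D[1]=9 ok
step 2: need max(L[2]=2,C[1]=9) = 9; D[2]=9 ok
step 3: need max(L[3]=9,C[2]=5) = 9; D[3]=9 ok
step 4: need max(L[4]=6,C[3]=9) = 9; D[4]=7 SHORT
step 5: need max(L[5]=9,C[4]=7) = 9; D[5]=9 ok
step 6: need C[5]=8 = 8; D[6]=8 ok

hazard at step 4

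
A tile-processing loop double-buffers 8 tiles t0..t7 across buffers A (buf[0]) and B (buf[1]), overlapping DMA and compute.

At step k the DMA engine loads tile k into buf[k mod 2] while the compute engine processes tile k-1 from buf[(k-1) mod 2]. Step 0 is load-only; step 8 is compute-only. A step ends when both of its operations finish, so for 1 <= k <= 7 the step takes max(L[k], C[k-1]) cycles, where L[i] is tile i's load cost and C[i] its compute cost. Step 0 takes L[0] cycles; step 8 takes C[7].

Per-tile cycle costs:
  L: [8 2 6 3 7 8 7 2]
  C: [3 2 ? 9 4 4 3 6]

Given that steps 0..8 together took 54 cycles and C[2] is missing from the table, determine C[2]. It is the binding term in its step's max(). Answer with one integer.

step 0 = dur = L[0]=8 = 8
step 1 = dur = max(L[1]=2, C[0]=3) = 3
step 2 = dur = max(L[2]=6, C[1]=2) = 6
step 3 = dur = max(L[3]=3, C[2]=?) = C[2]  (unknown; binding)
step 4 = dur = max(L[4]=7, C[3]=9) = 9
step 5 = dur = max(L[5]=8, C[4]=4) = 8
step 6 = dur = max(L[6]=7, C[5]=4) = 7
step 7 = dur = max(L[7]=2, C[6]=3) = 3
step 8 = dur = C[7]=6 = 6
sum of known step durations = 50
dur[3] = total - known = 54 - 50 = 4
C[2] is the binding max in step 3, so C[2] = dur[3] = 4

C[2] = 4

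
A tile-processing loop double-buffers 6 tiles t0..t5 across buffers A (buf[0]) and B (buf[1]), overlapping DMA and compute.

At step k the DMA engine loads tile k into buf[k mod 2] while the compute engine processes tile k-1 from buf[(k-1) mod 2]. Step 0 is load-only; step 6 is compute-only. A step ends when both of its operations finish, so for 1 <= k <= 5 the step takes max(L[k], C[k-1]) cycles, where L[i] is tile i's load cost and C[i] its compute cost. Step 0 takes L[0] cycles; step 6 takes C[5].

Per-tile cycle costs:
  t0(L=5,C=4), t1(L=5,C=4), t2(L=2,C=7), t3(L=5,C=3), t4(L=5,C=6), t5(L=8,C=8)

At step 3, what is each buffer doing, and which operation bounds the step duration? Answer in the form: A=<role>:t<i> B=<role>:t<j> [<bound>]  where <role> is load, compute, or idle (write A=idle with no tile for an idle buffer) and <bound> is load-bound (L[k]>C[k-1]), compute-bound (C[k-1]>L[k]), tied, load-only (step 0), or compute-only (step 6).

step 3: A=compute:t2 B=load:t3 [compute-bound]

k=0 load=t0/5c comp=- wait=5 total=5
k=1 load=t1/5c comp=t0/4c wait=5 total=10
k=2 load=t2/2c comp=t1/4c wait=4 total=14
k=3 load=t3/5c comp=t2/7c wait=7 total=21
k=4 load=t4/5c comp=t3/3c wait=5 total=26
k=5 load=t5/8c comp=t4/6c wait=8 total=34
k=6 load=- comp=t5/8c wait=8 total=42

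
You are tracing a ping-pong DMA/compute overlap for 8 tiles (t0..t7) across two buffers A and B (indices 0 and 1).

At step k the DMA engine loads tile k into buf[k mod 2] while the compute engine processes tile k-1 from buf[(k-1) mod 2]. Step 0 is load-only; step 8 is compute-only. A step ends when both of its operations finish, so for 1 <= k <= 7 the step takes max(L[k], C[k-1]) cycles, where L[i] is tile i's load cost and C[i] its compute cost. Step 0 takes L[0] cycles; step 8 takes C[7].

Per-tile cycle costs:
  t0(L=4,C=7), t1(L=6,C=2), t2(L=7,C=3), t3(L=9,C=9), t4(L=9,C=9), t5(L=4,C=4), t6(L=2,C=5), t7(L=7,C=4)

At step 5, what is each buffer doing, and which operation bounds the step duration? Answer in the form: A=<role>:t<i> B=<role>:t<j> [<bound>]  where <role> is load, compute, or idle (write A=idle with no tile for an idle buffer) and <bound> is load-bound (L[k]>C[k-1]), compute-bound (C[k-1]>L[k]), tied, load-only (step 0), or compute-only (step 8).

k=0 load=t0/4c comp=- wait=4 total=4
k=1 load=t1/6c comp=t0/7c wait=7 total=11
k=2 load=t2/7c comp=t1/2c wait=7 total=18
k=3 load=t3/9c comp=t2/3c wait=9 total=27
k=4 load=t4/9c comp=t3/9c wait=9 total=36
k=5 load=t5/4c comp=t4/9c wait=9 total=45
k=6 load=t6/2c comp=t5/4c wait=4 total=49
k=7 load=t7/7c comp=t6/5c wait=7 total=56
k=8 load=- comp=t7/4c wait=4 total=60

step 5: A=compute:t4 B=load:t5 [compute-bound]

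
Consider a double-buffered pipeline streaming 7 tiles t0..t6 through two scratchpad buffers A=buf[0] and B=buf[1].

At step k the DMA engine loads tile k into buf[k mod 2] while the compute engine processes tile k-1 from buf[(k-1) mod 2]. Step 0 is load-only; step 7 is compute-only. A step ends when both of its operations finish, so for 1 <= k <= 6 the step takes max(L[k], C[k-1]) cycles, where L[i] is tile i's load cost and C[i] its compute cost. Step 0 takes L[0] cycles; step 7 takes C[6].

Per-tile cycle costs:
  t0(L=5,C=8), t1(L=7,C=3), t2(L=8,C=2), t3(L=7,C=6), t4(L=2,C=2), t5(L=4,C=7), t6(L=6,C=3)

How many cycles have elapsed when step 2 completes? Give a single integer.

step 0: L[0]=5 → dur=5, Σ=5 | A=load:t0 B=idle [load-only]
step 1: L[1]=7 C[0]=8 → dur=8, Σ=13 | A=compute:t0 B=load:t1 [compute-bound]
step 2: L[2]=8 C[1]=3 → dur=8, Σ=21 | A=load:t2 B=compute:t1 [load-bound]
step 3: L[3]=7 C[2]=2 → dur=7, Σ=28 | A=compute:t2 B=load:t3 [load-bound]
step 4: L[4]=2 C[3]=6 → dur=6, Σ=34 | A=load:t4 B=compute:t3 [compute-bound]
step 5: L[5]=4 C[4]=2 → dur=4, Σ=38 | A=compute:t4 B=load:t5 [load-bound]
step 6: L[6]=6 C[5]=7 → dur=7, Σ=45 | A=load:t6 B=compute:t5 [compute-bound]
step 7: C[6]=3 → dur=3, Σ=48 | A=compute:t6 B=idle [compute-only]

end_cycle[2] = 21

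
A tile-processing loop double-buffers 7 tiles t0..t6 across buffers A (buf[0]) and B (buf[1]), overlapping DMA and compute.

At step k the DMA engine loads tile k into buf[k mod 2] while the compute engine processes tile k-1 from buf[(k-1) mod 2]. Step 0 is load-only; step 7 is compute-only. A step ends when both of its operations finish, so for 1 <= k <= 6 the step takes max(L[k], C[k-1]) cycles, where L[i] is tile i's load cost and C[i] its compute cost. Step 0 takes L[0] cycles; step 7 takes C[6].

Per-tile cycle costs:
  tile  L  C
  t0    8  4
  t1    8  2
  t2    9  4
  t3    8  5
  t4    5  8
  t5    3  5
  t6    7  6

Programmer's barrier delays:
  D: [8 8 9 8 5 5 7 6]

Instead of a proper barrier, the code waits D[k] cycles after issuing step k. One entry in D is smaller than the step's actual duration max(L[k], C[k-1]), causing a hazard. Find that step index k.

step 0: need L[0]=8 = 8; D[0]=8 ok
step 1: need max(L[1]=8,C[0]=4) = 8; D[1]=8 ok
step 2: need max(L[2]=9,C[1]=2) = 9; D[2]=9 ok
step 3: need max(L[3]=8,C[2]=4) = 8; D[3]=8 ok
step 4: need max(L[4]=5,C[3]=5) = 5; D[4]=5 ok
step 5: need max(L[5]=3,C[4]=8) = 8; D[5]=5 SHORT
step 6: need max(L[6]=7,C[5]=5) = 7; D[6]=7 ok
step 7: need C[6]=6 = 6; D[7]=6 ok

hazard at step 5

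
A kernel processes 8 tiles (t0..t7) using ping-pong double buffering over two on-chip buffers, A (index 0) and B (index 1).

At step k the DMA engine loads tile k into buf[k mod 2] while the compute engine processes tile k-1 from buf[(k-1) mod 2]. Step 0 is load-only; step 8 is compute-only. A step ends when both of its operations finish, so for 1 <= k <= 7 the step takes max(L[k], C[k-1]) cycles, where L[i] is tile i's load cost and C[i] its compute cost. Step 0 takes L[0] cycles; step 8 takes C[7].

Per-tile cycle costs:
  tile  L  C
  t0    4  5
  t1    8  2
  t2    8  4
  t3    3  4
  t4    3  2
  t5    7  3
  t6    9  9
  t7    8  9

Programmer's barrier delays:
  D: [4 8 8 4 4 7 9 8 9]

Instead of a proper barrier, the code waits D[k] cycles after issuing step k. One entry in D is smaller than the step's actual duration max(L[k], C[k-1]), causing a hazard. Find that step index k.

k=0 barrier L[0]=4→4c, D[0]=4 ok
k=1 barrier max(L[1]=8,C[0]=5)→8c, D[1]=8 ok
k=2 barrier max(L[2]=8,C[1]=2)→8c, D[2]=8 ok
k=3 barrier max(L[3]=3,C[2]=4)→4c, D[3]=4 ok
k=4 barrier max(L[4]=3,C[3]=4)→4c, D[4]=4 ok
k=5 barrier max(L[5]=7,C[4]=2)→7c, D[5]=7 ok
k=6 barrier max(L[6]=9,C[5]=3)→9c, D[6]=9 ok
k=7 barrier max(L[7]=8,C[6]=9)→9c, D[7]=8 SHORT
k=8 barrier C[7]=9→9c, D[8]=9 ok

hazard at step 7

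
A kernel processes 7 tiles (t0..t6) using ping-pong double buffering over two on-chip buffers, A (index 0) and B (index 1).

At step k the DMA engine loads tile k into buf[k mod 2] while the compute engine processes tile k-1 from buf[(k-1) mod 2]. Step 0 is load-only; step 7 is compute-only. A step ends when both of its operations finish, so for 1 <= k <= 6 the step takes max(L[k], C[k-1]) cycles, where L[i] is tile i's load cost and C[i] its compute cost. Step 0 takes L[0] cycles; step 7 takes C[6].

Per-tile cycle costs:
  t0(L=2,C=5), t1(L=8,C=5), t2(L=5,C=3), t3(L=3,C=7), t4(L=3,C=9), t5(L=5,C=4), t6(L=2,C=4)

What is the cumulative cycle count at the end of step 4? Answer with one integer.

step 0: L[0]=2 → dur=2, Σ=2 | A=load:t0 B=idle [load-only]
step 1: L[1]=8 C[0]=5 → dur=8, Σ=10 | A=compute:t0 B=load:t1 [load-bound]
step 2: L[2]=5 C[1]=5 → dur=5, Σ=15 | A=load:t2 B=compute:t1 [tied]
step 3: L[3]=3 C[2]=3 → dur=3, Σ=18 | A=compute:t2 B=load:t3 [tied]
step 4: L[4]=3 C[3]=7 → dur=7, Σ=25 | A=load:t4 B=compute:t3 [compute-bound]
step 5: L[5]=5 C[4]=9 → dur=9, Σ=34 | A=compute:t4 B=load:t5 [compute-bound]
step 6: L[6]=2 C[5]=4 → dur=4, Σ=38 | A=load:t6 B=compute:t5 [compute-bound]
step 7: C[6]=4 → dur=4, Σ=42 | A=compute:t6 B=idle [compute-only]

end_cycle[4] = 25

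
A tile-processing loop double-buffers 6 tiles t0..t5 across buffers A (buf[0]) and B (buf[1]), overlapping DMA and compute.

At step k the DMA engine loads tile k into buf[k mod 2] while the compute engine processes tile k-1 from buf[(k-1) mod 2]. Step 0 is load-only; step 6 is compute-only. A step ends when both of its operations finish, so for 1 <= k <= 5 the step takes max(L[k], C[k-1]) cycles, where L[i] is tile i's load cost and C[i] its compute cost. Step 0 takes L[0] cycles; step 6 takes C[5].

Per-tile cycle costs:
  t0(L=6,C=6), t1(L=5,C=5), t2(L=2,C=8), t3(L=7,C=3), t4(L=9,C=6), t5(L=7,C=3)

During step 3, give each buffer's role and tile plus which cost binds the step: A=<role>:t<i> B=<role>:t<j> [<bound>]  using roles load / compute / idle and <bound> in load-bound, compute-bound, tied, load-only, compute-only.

step 0: L[0]=6 → dur=6, Σ=6 | A=load:t0 B=idle [load-only]
step 1: L[1]=5 C[0]=6 → dur=6, Σ=12 | A=compute:t0 B=load:t1 [compute-bound]
step 2: L[2]=2 C[1]=5 → dur=5, Σ=17 | A=load:t2 B=compute:t1 [compute-bound]
step 3: L[3]=7 C[2]=8 → dur=8, Σ=25 | A=compute:t2 B=load:t3 [compute-bound]
step 4: L[4]=9 C[3]=3 → dur=9, Σ=34 | A=load:t4 B=compute:t3 [load-bound]
step 5: L[5]=7 C[4]=6 → dur=7, Σ=41 | A=compute:t4 B=load:t5 [load-bound]
step 6: C[5]=3 → dur=3, Σ=44 | A=idle B=compute:t5 [compute-only]

step 3: A=compute:t2 B=load:t3 [compute-bound]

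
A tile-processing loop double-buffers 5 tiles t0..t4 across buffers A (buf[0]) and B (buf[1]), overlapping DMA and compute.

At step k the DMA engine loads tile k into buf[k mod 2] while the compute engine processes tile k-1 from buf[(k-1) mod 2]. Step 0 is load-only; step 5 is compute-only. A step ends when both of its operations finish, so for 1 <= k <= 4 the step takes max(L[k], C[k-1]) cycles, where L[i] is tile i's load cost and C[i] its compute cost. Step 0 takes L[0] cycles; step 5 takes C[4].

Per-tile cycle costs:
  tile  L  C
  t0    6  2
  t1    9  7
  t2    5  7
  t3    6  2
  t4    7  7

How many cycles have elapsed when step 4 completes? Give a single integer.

  0. 6=6c; end=6; A:t0 B:-
  1. max(9,2)=9c; end=15; A:t0 B:t1
  2. max(5,7)=7c; end=22; A:t2 B:t1
  3. max(6,7)=7c; end=29; A:t2 B:t3
  4. max(7,2)=7c; end=36; A:t4 B:t3
  5. 7=7c; end=43; A:t4 B:t3

end_cycle[4] = 36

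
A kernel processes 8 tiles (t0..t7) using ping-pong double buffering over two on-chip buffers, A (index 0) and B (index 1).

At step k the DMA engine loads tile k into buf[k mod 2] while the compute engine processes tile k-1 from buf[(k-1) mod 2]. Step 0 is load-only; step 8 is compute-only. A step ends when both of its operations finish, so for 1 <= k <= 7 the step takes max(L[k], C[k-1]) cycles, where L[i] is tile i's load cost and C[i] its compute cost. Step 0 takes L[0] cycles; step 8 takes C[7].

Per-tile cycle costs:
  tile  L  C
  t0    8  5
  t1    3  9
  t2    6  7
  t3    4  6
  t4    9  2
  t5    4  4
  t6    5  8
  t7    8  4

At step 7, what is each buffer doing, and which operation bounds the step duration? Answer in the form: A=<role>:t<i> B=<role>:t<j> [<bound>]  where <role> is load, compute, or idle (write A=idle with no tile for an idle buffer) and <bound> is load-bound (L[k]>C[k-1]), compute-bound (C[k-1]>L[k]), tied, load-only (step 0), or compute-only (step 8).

  0. 8=8c; end=8; A:t0 B:-
  1. max(3,5)=5c; end=13; A:t0 B:t1
  2. max(6,9)=9c; end=22; A:t2 B:t1
  3. max(4,7)=7c; end=29; A:t2 B:t3
  4. max(9,6)=9c; end=38; A:t4 B:t3
  5. max(4,2)=4c; end=42; A:t4 B:t5
  6. max(5,4)=5c; end=47; A:t6 B:t5
  7. max(8,8)=8c; end=55; A:t6 B:t7
  8. 4=4c; end=59; A:t6 B:t7

step 7: A=compute:t6 B=load:t7 [tied]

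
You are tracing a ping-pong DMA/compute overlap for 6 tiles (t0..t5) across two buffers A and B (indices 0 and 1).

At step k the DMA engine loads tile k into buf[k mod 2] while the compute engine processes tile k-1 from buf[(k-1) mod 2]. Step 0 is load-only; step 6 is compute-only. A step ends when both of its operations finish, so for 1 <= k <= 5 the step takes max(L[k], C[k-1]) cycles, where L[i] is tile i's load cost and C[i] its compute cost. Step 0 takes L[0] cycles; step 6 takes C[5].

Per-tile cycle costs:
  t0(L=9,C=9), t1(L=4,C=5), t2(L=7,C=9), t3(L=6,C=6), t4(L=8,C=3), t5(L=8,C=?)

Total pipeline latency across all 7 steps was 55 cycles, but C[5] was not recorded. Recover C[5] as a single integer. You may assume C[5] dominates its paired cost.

step 0 = dur = L[0]=9 = 9
step 1 = dur = max(L[1]=4, C[0]=9) = 9
step 2 = dur = max(L[2]=7, C[1]=5) = 7
step 3 = dur = max(L[3]=6, C[2]=9) = 9
step 4 = dur = max(L[4]=8, C[3]=6) = 8
step 5 = dur = max(L[5]=8, C[4]=3) = 8
step 6 = dur = C[5]=? = C[5]  (unknown; binding)
sum of known step durations = 50
dur[6] = total - known = 55 - 50 = 5
C[5] is the binding max in step 6, so C[5] = dur[6] = 5

C[5] = 5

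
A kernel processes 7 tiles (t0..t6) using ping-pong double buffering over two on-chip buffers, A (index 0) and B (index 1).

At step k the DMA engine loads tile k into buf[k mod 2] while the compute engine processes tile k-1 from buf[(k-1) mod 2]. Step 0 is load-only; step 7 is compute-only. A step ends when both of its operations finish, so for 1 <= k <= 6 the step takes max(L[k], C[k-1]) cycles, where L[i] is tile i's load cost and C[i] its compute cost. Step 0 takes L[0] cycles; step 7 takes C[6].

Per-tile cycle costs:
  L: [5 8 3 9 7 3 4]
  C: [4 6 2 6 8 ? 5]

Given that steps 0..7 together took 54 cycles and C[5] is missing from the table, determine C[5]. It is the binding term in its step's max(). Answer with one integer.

step 0 = dur = L[0]=5 = 5
step 1 = dur = max(L[1]=8, C[0]=4) = 8
step 2 = dur = max(L[2]=3, C[1]=6) = 6
step 3 = dur = max(L[3]=9, C[2]=2) = 9
step 4 = dur = max(L[4]=7, C[3]=6) = 7
step 5 = dur = max(L[5]=3, C[4]=8) = 8
step 6 = dur = max(L[6]=4, C[5]=?) = C[5]  (unknown; binding)
step 7 = dur = C[6]=5 = 5
sum of known step durations = 48
dur[6] = total - known = 54 - 48 = 6
C[5] is the binding max in step 6, so C[5] = dur[6] = 6

C[5] = 6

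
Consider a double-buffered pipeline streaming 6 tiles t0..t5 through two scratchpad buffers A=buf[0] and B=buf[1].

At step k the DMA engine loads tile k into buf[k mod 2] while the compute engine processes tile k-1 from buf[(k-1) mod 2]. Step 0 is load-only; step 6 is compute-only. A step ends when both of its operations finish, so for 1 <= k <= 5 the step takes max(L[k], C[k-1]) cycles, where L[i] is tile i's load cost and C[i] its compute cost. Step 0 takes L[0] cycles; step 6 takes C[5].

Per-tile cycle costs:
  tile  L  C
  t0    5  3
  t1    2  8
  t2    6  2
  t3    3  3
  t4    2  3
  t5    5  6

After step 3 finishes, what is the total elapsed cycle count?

end_cycle[3] = 19

  0. 5=5c; end=5; A:t0 B:-
  1. max(2,3)=3c; end=8; A:t0 B:t1
  2. max(6,8)=8c; end=16; A:t2 B:t1
  3. max(3,2)=3c; end=19; A:t2 B:t3
  4. max(2,3)=3c; end=22; A:t4 B:t3
  5. max(5,3)=5c; end=27; A:t4 B:t5
  6. 6=6c; end=33; A:t4 B:t5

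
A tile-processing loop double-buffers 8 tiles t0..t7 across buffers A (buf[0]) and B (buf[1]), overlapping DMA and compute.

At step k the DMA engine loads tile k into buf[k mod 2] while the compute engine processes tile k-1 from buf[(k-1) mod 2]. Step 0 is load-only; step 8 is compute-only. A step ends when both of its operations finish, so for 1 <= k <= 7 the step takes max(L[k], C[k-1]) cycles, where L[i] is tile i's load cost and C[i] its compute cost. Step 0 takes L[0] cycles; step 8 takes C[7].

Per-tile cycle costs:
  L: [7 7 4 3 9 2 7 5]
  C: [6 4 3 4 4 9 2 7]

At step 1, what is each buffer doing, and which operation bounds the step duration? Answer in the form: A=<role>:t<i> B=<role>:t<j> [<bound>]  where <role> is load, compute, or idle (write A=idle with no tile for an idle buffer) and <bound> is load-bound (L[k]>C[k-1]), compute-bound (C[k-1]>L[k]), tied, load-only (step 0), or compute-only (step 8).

step 1: A=compute:t0 B=load:t1 [load-bound]

k=0 load=t0/7c comp=- wait=7 total=7
k=1 load=t1/7c comp=t0/6c wait=7 total=14
k=2 load=t2/4c comp=t1/4c wait=4 total=18
k=3 load=t3/3c comp=t2/3c wait=3 total=21
k=4 load=t4/9c comp=t3/4c wait=9 total=30
k=5 load=t5/2c comp=t4/4c wait=4 total=34
k=6 load=t6/7c comp=t5/9c wait=9 total=43
k=7 load=t7/5c comp=t6/2c wait=5 total=48
k=8 load=- comp=t7/7c wait=7 total=55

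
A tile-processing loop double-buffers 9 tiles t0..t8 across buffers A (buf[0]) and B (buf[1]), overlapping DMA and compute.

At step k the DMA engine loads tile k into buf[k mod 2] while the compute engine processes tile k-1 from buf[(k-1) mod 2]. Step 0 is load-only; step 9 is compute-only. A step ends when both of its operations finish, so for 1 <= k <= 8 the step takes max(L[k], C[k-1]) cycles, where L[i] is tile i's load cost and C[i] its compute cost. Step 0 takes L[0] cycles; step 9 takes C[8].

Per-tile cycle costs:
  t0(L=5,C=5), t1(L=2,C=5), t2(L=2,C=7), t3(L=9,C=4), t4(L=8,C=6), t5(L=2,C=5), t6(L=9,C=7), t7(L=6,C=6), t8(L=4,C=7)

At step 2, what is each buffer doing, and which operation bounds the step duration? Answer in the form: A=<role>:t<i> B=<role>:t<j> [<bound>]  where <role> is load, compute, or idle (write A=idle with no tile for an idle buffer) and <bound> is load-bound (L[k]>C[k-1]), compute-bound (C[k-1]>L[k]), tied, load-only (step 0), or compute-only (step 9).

k=0 load=t0/5c comp=- wait=5 total=5
k=1 load=t1/2c comp=t0/5c wait=5 total=10
k=2 load=t2/2c comp=t1/5c wait=5 total=15
k=3 load=t3/9c comp=t2/7c wait=9 total=24
k=4 load=t4/8c comp=t3/4c wait=8 total=32
k=5 load=t5/2c comp=t4/6c wait=6 total=38
k=6 load=t6/9c comp=t5/5c wait=9 total=47
k=7 load=t7/6c comp=t6/7c wait=7 total=54
k=8 load=t8/4c comp=t7/6c wait=6 total=60
k=9 load=- comp=t8/7c wait=7 total=67

step 2: A=load:t2 B=compute:t1 [compute-bound]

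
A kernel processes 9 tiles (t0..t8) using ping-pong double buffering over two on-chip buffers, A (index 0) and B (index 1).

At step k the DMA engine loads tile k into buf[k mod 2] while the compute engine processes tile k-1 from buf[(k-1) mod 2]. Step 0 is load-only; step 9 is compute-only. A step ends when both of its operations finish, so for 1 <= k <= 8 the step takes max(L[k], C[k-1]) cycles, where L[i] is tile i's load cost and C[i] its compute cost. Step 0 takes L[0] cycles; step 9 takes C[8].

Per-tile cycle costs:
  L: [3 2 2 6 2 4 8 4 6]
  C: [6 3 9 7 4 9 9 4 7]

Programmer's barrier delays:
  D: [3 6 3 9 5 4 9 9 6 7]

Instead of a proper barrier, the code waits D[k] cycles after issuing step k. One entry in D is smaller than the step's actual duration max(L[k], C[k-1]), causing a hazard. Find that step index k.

hazard at step 4

[0] required=L[0]=3=3 vs D=3 ok
[1] required=max(L[1]=2,C[0]=6)=6 vs D=6 ok
[2] required=max(L[2]=2,C[1]=3)=3 vs D=3 ok
[3] required=max(L[3]=6,C[2]=9)=9 vs D=9 ok
[4] required=max(L[4]=2,C[3]=7)=7 vs D=5 SHORT
[5] required=max(L[5]=4,C[4]=4)=4 vs D=4 ok
[6] required=max(L[6]=8,C[5]=9)=9 vs D=9 ok
[7] required=max(L[7]=4,C[6]=9)=9 vs D=9 ok
[8] required=max(L[8]=6,C[7]=4)=6 vs D=6 ok
[9] required=C[8]=7=7 vs D=7 ok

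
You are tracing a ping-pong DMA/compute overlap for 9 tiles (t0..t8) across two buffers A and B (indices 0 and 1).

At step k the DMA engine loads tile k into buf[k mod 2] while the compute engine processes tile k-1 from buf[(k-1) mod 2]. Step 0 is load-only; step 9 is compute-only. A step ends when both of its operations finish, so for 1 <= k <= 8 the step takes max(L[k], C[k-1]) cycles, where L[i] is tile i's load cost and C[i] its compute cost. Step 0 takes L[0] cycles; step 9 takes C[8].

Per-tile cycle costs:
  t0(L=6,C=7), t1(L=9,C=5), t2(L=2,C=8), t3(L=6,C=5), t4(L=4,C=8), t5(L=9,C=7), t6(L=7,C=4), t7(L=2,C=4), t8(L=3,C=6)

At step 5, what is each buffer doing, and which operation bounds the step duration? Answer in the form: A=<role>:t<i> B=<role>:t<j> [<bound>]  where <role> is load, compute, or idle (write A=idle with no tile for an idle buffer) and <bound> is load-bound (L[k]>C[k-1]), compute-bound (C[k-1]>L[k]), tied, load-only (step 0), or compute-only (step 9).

step 5: A=compute:t4 B=load:t5 [load-bound]

[0] DMA t0→A (6c) ∥ CU idle ⇒ 6c, clock 6
[1] DMA t1→B (9c) ∥ CU A:t0 (7c) ⇒ 9c, clock 15
[2] DMA t2→A (2c) ∥ CU B:t1 (5c) ⇒ 5c, clock 20
[3] DMA t3→B (6c) ∥ CU A:t2 (8c) ⇒ 8c, clock 28
[4] DMA t4→A (4c) ∥ CU B:t3 (5c) ⇒ 5c, clock 33
[5] DMA t5→B (9c) ∥ CU A:t4 (8c) ⇒ 9c, clock 42
[6] DMA t6→A (7c) ∥ CU B:t5 (7c) ⇒ 7c, clock 49
[7] DMA t7→B (2c) ∥ CU A:t6 (4c) ⇒ 4c, clock 53
[8] DMA t8→A (3c) ∥ CU B:t7 (4c) ⇒ 4c, clock 57
[9] DMA idle ∥ CU A:t8 (6c) ⇒ 6c, clock 63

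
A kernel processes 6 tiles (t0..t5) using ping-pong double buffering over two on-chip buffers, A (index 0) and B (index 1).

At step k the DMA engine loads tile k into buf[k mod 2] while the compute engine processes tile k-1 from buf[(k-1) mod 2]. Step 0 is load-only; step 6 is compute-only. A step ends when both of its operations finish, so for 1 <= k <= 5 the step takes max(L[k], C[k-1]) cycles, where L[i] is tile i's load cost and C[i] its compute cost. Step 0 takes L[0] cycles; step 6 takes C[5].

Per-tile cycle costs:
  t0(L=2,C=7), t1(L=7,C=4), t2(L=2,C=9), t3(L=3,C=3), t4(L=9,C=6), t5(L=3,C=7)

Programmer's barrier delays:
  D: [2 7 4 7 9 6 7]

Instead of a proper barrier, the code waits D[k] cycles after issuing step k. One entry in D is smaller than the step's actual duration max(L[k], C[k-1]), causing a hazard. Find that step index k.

[0] required=L[0]=2=2 vs D=2 ok
[1] required=max(L[1]=7,C[0]=7)=7 vs D=7 ok
[2] required=max(L[2]=2,C[1]=4)=4 vs D=4 ok
[3] required=max(L[3]=3,C[2]=9)=9 vs D=7 SHORT
[4] required=max(L[4]=9,C[3]=3)=9 vs D=9 ok
[5] required=max(L[5]=3,C[4]=6)=6 vs D=6 ok
[6] required=C[5]=7=7 vs D=7 ok

hazard at step 3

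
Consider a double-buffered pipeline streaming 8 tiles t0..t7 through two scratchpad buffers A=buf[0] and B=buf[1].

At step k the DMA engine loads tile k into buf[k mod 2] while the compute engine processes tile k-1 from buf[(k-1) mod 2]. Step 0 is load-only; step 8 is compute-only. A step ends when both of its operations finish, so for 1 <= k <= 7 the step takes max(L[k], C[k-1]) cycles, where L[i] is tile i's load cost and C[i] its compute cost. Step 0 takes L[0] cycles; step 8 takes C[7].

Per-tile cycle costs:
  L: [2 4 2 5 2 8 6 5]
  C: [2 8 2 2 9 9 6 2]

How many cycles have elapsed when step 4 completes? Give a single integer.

  0. 2=2c; end=2; A:t0 B:-
  1. max(4,2)=4c; end=6; A:t0 B:t1
  2. max(2,8)=8c; end=14; A:t2 B:t1
  3. max(5,2)=5c; end=19; A:t2 B:t3
  4. max(2,2)=2c; end=21; A:t4 B:t3
  5. max(8,9)=9c; end=30; A:t4 B:t5
  6. max(6,9)=9c; end=39; A:t6 B:t5
  7. max(5,6)=6c; end=45; A:t6 B:t7
  8. 2=2c; end=47; A:t6 B:t7

end_cycle[4] = 21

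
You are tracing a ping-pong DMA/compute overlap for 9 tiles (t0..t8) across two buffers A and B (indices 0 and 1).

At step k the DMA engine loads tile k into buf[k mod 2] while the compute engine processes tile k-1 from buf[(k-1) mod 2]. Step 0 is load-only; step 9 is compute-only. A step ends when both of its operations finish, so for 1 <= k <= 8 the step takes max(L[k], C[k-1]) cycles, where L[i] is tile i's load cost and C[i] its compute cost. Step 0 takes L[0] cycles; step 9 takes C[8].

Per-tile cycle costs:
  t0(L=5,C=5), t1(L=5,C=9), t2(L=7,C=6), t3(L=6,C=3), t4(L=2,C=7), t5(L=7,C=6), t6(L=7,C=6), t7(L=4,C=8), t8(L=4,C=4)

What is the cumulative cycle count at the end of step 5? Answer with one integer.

end_cycle[5] = 35

step 0: L[0]=5 → dur=5, Σ=5 | A=load:t0 B=idle [load-only]
step 1: L[1]=5 C[0]=5 → dur=5, Σ=10 | A=compute:t0 B=load:t1 [tied]
step 2: L[2]=7 C[1]=9 → dur=9, Σ=19 | A=load:t2 B=compute:t1 [compute-bound]
step 3: L[3]=6 C[2]=6 → dur=6, Σ=25 | A=compute:t2 B=load:t3 [tied]
step 4: L[4]=2 C[3]=3 → dur=3, Σ=28 | A=load:t4 B=compute:t3 [compute-bound]
step 5: L[5]=7 C[4]=7 → dur=7, Σ=35 | A=compute:t4 B=load:t5 [tied]
step 6: L[6]=7 C[5]=6 → dur=7, Σ=42 | A=load:t6 B=compute:t5 [load-bound]
step 7: L[7]=4 C[6]=6 → dur=6, Σ=48 | A=compute:t6 B=load:t7 [compute-bound]
step 8: L[8]=4 C[7]=8 → dur=8, Σ=56 | A=load:t8 B=compute:t7 [compute-bound]
step 9: C[8]=4 → dur=4, Σ=60 | A=compute:t8 B=idle [compute-only]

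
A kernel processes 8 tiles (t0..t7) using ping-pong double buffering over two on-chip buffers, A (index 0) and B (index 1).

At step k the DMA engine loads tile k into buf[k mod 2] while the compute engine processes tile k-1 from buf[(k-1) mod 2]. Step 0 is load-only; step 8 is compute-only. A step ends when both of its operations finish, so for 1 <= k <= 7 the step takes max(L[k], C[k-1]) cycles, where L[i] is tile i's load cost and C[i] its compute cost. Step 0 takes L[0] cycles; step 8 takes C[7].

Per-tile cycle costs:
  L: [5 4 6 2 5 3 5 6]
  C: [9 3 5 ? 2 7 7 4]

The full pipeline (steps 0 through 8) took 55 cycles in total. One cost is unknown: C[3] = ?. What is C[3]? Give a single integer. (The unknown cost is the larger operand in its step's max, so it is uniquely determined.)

C[3] = 9

step 0 = dur = L[0]=5 = 5
step 1 = dur = max(L[1]=4, C[0]=9) = 9
step 2 = dur = max(L[2]=6, C[1]=3) = 6
step 3 = dur = max(L[3]=2, C[2]=5) = 5
step 4 = dur = max(L[4]=5, C[3]=?) = C[3]  (unknown; binding)
step 5 = dur = max(L[5]=3, C[4]=2) = 3
step 6 = dur = max(L[6]=5, C[5]=7) = 7
step 7 = dur = max(L[7]=6, C[6]=7) = 7
step 8 = dur = C[7]=4 = 4
sum of known step durations = 46
dur[4] = total - known = 55 - 46 = 9
C[3] is the binding max in step 4, so C[3] = dur[4] = 9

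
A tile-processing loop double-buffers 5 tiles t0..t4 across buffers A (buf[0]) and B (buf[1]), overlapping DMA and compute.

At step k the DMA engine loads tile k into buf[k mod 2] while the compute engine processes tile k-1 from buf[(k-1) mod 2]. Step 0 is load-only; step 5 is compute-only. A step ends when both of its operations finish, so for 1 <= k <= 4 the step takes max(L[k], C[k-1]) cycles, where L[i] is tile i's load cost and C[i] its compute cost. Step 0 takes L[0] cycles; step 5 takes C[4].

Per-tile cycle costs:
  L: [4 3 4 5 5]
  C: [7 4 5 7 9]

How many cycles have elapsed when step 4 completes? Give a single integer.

[0] DMA t0→A (4c) ∥ CU idle ⇒ 4c, clock 4
[1] DMA t1→B (3c) ∥ CU A:t0 (7c) ⇒ 7c, clock 11
[2] DMA t2→A (4c) ∥ CU B:t1 (4c) ⇒ 4c, clock 15
[3] DMA t3→B (5c) ∥ CU A:t2 (5c) ⇒ 5c, clock 20
[4] DMA t4→A (5c) ∥ CU B:t3 (7c) ⇒ 7c, clock 27
[5] DMA idle ∥ CU A:t4 (9c) ⇒ 9c, clock 36

end_cycle[4] = 27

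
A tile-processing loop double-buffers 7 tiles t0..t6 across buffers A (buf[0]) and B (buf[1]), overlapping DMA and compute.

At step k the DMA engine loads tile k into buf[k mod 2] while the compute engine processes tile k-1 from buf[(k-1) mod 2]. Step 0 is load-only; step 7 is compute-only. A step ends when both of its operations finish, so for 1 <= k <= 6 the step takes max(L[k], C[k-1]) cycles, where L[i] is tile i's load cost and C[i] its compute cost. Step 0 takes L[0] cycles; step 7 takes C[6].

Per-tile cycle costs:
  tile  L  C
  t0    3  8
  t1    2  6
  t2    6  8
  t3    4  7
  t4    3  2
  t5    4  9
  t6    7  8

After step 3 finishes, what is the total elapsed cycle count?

k=0 load=t0/3c comp=- wait=3 total=3
k=1 load=t1/2c comp=t0/8c wait=8 total=11
k=2 load=t2/6c comp=t1/6c wait=6 total=17
k=3 load=t3/4c comp=t2/8c wait=8 total=25
k=4 load=t4/3c comp=t3/7c wait=7 total=32
k=5 load=t5/4c comp=t4/2c wait=4 total=36
k=6 load=t6/7c comp=t5/9c wait=9 total=45
k=7 load=- comp=t6/8c wait=8 total=53

end_cycle[3] = 25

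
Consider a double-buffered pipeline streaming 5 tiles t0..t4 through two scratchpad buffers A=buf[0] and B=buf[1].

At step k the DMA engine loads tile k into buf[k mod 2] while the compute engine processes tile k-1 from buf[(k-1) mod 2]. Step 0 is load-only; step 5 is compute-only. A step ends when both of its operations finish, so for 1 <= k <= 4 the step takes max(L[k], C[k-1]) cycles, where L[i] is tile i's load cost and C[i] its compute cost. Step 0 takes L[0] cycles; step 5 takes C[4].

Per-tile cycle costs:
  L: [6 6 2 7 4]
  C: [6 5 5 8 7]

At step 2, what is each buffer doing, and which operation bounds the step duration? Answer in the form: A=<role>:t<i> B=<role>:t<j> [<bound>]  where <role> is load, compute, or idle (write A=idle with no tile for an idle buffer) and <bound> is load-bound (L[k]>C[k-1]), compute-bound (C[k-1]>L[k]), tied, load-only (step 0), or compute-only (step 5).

step 2: A=load:t2 B=compute:t1 [compute-bound]

step 0: L[0]=6 → dur=6, Σ=6 | A=load:t0 B=idle [load-only]
step 1: L[1]=6 C[0]=6 → dur=6, Σ=12 | A=compute:t0 B=load:t1 [tied]
step 2: L[2]=2 C[1]=5 → dur=5, Σ=17 | A=load:t2 B=compute:t1 [compute-bound]
step 3: L[3]=7 C[2]=5 → dur=7, Σ=24 | A=compute:t2 B=load:t3 [load-bound]
step 4: L[4]=4 C[3]=8 → dur=8, Σ=32 | A=load:t4 B=compute:t3 [compute-bound]
step 5: C[4]=7 → dur=7, Σ=39 | A=compute:t4 B=idle [compute-only]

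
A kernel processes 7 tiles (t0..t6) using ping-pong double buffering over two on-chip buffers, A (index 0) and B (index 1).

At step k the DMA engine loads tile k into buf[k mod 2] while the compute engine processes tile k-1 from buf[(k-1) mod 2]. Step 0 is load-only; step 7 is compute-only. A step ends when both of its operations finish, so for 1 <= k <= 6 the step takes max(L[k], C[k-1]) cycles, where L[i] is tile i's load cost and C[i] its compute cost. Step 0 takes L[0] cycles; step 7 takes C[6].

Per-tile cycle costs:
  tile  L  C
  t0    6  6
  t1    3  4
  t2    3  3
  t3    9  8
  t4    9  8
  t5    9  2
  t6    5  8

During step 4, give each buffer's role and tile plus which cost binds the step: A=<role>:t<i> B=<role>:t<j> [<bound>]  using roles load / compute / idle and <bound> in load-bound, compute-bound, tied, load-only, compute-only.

step 0: L[0]=6 → dur=6, Σ=6 | A=load:t0 B=idle [load-only]
step 1: L[1]=3 C[0]=6 → dur=6, Σ=12 | A=compute:t0 B=load:t1 [compute-bound]
step 2: L[2]=3 C[1]=4 → dur=4, Σ=16 | A=load:t2 B=compute:t1 [compute-bound]
step 3: L[3]=9 C[2]=3 → dur=9, Σ=25 | A=compute:t2 B=load:t3 [load-bound]
step 4: L[4]=9 C[3]=8 → dur=9, Σ=34 | A=load:t4 B=compute:t3 [load-bound]
step 5: L[5]=9 C[4]=8 → dur=9, Σ=43 | A=compute:t4 B=load:t5 [load-bound]
step 6: L[6]=5 C[5]=2 → dur=5, Σ=48 | A=load:t6 B=compute:t5 [load-bound]
step 7: C[6]=8 → dur=8, Σ=56 | A=compute:t6 B=idle [compute-only]

step 4: A=load:t4 B=compute:t3 [load-bound]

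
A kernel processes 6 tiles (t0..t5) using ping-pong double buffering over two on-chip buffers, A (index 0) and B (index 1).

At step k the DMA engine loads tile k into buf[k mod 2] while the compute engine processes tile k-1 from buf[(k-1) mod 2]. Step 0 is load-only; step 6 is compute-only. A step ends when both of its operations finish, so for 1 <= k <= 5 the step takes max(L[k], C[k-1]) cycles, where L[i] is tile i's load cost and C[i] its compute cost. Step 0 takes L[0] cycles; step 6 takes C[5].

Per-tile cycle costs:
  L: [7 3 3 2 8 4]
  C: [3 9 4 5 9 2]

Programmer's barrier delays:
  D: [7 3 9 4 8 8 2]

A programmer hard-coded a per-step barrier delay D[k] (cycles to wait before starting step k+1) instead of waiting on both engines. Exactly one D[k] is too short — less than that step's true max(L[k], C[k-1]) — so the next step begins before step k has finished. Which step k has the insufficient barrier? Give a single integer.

hazard at step 5

[0] required=L[0]=7=7 vs D=7 ok
[1] required=max(L[1]=3,C[0]=3)=3 vs D=3 ok
[2] required=max(L[2]=3,C[1]=9)=9 vs D=9 ok
[3] required=max(L[3]=2,C[2]=4)=4 vs D=4 ok
[4] required=max(L[4]=8,C[3]=5)=8 vs D=8 ok
[5] required=max(L[5]=4,C[4]=9)=9 vs D=8 SHORT
[6] required=C[5]=2=2 vs D=2 ok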